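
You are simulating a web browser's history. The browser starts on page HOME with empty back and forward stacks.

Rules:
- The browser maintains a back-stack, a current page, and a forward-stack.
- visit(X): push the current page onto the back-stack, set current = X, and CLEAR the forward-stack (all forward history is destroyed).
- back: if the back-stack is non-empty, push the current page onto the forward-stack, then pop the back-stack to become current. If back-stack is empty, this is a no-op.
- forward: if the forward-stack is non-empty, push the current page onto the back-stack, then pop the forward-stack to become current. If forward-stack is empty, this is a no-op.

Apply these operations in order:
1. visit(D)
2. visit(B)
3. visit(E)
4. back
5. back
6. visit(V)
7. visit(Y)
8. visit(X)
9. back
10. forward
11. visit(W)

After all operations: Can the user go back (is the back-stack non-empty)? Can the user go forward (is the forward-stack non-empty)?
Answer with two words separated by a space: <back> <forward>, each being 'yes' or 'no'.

After 1 (visit(D)): cur=D back=1 fwd=0
After 2 (visit(B)): cur=B back=2 fwd=0
After 3 (visit(E)): cur=E back=3 fwd=0
After 4 (back): cur=B back=2 fwd=1
After 5 (back): cur=D back=1 fwd=2
After 6 (visit(V)): cur=V back=2 fwd=0
After 7 (visit(Y)): cur=Y back=3 fwd=0
After 8 (visit(X)): cur=X back=4 fwd=0
After 9 (back): cur=Y back=3 fwd=1
After 10 (forward): cur=X back=4 fwd=0
After 11 (visit(W)): cur=W back=5 fwd=0

Answer: yes no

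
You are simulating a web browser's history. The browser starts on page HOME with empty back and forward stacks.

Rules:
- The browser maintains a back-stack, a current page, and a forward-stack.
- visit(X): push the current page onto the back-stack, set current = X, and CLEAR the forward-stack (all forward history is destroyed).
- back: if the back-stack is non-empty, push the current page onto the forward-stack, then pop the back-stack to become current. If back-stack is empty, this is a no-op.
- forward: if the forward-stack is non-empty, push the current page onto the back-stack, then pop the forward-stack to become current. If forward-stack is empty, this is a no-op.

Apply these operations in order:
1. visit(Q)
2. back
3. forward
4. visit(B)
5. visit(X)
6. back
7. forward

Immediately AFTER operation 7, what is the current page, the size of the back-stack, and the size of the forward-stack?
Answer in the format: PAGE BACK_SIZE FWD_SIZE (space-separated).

After 1 (visit(Q)): cur=Q back=1 fwd=0
After 2 (back): cur=HOME back=0 fwd=1
After 3 (forward): cur=Q back=1 fwd=0
After 4 (visit(B)): cur=B back=2 fwd=0
After 5 (visit(X)): cur=X back=3 fwd=0
After 6 (back): cur=B back=2 fwd=1
After 7 (forward): cur=X back=3 fwd=0

X 3 0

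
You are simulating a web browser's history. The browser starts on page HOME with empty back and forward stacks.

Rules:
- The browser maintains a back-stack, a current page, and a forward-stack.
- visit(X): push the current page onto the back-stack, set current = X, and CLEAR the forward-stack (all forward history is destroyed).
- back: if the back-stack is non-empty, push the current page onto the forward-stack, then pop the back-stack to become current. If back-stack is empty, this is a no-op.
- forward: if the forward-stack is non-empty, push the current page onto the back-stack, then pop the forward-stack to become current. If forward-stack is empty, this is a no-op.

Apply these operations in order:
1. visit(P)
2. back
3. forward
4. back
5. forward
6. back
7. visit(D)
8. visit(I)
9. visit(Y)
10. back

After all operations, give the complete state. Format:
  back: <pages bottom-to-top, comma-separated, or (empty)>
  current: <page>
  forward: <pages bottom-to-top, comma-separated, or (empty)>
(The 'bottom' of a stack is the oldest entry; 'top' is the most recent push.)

After 1 (visit(P)): cur=P back=1 fwd=0
After 2 (back): cur=HOME back=0 fwd=1
After 3 (forward): cur=P back=1 fwd=0
After 4 (back): cur=HOME back=0 fwd=1
After 5 (forward): cur=P back=1 fwd=0
After 6 (back): cur=HOME back=0 fwd=1
After 7 (visit(D)): cur=D back=1 fwd=0
After 8 (visit(I)): cur=I back=2 fwd=0
After 9 (visit(Y)): cur=Y back=3 fwd=0
After 10 (back): cur=I back=2 fwd=1

Answer: back: HOME,D
current: I
forward: Y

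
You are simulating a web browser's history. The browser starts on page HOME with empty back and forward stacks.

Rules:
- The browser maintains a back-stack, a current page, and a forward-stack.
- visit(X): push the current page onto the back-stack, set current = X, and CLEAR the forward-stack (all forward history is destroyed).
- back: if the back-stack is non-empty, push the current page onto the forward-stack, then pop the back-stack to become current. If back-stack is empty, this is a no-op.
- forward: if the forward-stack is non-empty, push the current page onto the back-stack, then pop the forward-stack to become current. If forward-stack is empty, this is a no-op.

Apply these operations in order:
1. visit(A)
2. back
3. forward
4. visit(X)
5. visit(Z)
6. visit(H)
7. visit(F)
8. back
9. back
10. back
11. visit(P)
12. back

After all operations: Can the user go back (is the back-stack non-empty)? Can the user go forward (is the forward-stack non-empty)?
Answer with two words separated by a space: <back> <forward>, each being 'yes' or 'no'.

Answer: yes yes

Derivation:
After 1 (visit(A)): cur=A back=1 fwd=0
After 2 (back): cur=HOME back=0 fwd=1
After 3 (forward): cur=A back=1 fwd=0
After 4 (visit(X)): cur=X back=2 fwd=0
After 5 (visit(Z)): cur=Z back=3 fwd=0
After 6 (visit(H)): cur=H back=4 fwd=0
After 7 (visit(F)): cur=F back=5 fwd=0
After 8 (back): cur=H back=4 fwd=1
After 9 (back): cur=Z back=3 fwd=2
After 10 (back): cur=X back=2 fwd=3
After 11 (visit(P)): cur=P back=3 fwd=0
After 12 (back): cur=X back=2 fwd=1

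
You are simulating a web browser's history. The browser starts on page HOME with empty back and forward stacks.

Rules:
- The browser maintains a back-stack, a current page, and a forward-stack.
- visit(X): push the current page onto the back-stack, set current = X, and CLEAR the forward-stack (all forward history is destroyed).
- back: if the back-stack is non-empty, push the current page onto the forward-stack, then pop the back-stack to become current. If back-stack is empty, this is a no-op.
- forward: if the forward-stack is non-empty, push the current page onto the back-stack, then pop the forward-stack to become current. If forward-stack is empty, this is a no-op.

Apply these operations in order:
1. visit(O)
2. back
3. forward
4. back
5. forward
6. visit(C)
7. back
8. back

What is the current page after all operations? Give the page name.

Answer: HOME

Derivation:
After 1 (visit(O)): cur=O back=1 fwd=0
After 2 (back): cur=HOME back=0 fwd=1
After 3 (forward): cur=O back=1 fwd=0
After 4 (back): cur=HOME back=0 fwd=1
After 5 (forward): cur=O back=1 fwd=0
After 6 (visit(C)): cur=C back=2 fwd=0
After 7 (back): cur=O back=1 fwd=1
After 8 (back): cur=HOME back=0 fwd=2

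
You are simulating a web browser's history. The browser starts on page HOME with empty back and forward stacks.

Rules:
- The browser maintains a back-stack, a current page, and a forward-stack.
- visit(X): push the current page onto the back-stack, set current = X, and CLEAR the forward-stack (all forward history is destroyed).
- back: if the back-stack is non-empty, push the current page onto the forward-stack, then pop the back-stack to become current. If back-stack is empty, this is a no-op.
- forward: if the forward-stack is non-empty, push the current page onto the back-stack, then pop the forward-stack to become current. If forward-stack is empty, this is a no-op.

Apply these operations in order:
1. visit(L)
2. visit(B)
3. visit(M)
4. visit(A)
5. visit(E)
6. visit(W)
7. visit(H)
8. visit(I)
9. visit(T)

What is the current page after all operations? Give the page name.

Answer: T

Derivation:
After 1 (visit(L)): cur=L back=1 fwd=0
After 2 (visit(B)): cur=B back=2 fwd=0
After 3 (visit(M)): cur=M back=3 fwd=0
After 4 (visit(A)): cur=A back=4 fwd=0
After 5 (visit(E)): cur=E back=5 fwd=0
After 6 (visit(W)): cur=W back=6 fwd=0
After 7 (visit(H)): cur=H back=7 fwd=0
After 8 (visit(I)): cur=I back=8 fwd=0
After 9 (visit(T)): cur=T back=9 fwd=0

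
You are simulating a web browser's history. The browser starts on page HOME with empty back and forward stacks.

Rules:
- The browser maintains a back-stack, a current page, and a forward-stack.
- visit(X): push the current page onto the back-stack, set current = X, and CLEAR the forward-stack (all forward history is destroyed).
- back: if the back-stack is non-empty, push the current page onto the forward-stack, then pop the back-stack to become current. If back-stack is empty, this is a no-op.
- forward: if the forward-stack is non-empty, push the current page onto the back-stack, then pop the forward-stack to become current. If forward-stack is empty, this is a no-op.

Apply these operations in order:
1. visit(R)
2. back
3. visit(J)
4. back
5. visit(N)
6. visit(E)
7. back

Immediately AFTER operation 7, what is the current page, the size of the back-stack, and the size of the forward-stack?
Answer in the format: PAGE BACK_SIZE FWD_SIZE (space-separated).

After 1 (visit(R)): cur=R back=1 fwd=0
After 2 (back): cur=HOME back=0 fwd=1
After 3 (visit(J)): cur=J back=1 fwd=0
After 4 (back): cur=HOME back=0 fwd=1
After 5 (visit(N)): cur=N back=1 fwd=0
After 6 (visit(E)): cur=E back=2 fwd=0
After 7 (back): cur=N back=1 fwd=1

N 1 1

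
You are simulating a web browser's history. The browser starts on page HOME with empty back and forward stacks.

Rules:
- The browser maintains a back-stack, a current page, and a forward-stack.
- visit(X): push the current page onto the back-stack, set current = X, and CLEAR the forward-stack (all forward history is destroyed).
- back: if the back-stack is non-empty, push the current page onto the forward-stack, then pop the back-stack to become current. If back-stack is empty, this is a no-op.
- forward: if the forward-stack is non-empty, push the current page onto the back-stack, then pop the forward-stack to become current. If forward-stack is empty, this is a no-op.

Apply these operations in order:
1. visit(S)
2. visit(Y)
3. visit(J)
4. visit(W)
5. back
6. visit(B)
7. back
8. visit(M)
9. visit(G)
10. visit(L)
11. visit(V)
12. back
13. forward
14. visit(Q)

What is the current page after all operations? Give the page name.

Answer: Q

Derivation:
After 1 (visit(S)): cur=S back=1 fwd=0
After 2 (visit(Y)): cur=Y back=2 fwd=0
After 3 (visit(J)): cur=J back=3 fwd=0
After 4 (visit(W)): cur=W back=4 fwd=0
After 5 (back): cur=J back=3 fwd=1
After 6 (visit(B)): cur=B back=4 fwd=0
After 7 (back): cur=J back=3 fwd=1
After 8 (visit(M)): cur=M back=4 fwd=0
After 9 (visit(G)): cur=G back=5 fwd=0
After 10 (visit(L)): cur=L back=6 fwd=0
After 11 (visit(V)): cur=V back=7 fwd=0
After 12 (back): cur=L back=6 fwd=1
After 13 (forward): cur=V back=7 fwd=0
After 14 (visit(Q)): cur=Q back=8 fwd=0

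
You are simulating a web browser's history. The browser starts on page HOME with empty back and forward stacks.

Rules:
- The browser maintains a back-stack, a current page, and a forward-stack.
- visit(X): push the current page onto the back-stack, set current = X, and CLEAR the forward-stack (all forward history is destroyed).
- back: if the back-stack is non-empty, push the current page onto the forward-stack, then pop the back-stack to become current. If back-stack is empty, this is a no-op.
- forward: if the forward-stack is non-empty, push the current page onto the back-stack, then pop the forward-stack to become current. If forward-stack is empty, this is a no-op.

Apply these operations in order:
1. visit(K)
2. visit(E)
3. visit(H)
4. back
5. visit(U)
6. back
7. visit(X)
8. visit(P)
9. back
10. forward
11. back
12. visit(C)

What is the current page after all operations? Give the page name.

Answer: C

Derivation:
After 1 (visit(K)): cur=K back=1 fwd=0
After 2 (visit(E)): cur=E back=2 fwd=0
After 3 (visit(H)): cur=H back=3 fwd=0
After 4 (back): cur=E back=2 fwd=1
After 5 (visit(U)): cur=U back=3 fwd=0
After 6 (back): cur=E back=2 fwd=1
After 7 (visit(X)): cur=X back=3 fwd=0
After 8 (visit(P)): cur=P back=4 fwd=0
After 9 (back): cur=X back=3 fwd=1
After 10 (forward): cur=P back=4 fwd=0
After 11 (back): cur=X back=3 fwd=1
After 12 (visit(C)): cur=C back=4 fwd=0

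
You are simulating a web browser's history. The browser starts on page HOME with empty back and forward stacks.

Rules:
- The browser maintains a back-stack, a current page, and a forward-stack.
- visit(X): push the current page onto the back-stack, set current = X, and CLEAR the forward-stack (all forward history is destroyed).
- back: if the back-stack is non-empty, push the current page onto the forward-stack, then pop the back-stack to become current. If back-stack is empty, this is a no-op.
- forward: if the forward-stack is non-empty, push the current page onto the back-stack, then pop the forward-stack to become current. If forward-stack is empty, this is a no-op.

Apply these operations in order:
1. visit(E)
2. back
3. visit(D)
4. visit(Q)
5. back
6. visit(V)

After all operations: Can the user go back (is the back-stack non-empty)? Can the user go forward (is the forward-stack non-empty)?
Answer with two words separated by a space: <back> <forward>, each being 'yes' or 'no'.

Answer: yes no

Derivation:
After 1 (visit(E)): cur=E back=1 fwd=0
After 2 (back): cur=HOME back=0 fwd=1
After 3 (visit(D)): cur=D back=1 fwd=0
After 4 (visit(Q)): cur=Q back=2 fwd=0
After 5 (back): cur=D back=1 fwd=1
After 6 (visit(V)): cur=V back=2 fwd=0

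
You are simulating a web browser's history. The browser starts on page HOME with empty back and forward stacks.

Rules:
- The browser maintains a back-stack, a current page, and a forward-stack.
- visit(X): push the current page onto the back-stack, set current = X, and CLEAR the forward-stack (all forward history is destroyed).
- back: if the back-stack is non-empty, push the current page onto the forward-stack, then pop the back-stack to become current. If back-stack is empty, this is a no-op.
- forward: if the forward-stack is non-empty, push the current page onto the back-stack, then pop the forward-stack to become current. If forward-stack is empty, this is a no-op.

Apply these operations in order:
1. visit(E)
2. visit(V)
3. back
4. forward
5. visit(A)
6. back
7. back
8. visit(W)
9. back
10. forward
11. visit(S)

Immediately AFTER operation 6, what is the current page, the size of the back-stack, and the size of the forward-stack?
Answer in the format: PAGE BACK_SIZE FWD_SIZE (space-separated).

After 1 (visit(E)): cur=E back=1 fwd=0
After 2 (visit(V)): cur=V back=2 fwd=0
After 3 (back): cur=E back=1 fwd=1
After 4 (forward): cur=V back=2 fwd=0
After 5 (visit(A)): cur=A back=3 fwd=0
After 6 (back): cur=V back=2 fwd=1

V 2 1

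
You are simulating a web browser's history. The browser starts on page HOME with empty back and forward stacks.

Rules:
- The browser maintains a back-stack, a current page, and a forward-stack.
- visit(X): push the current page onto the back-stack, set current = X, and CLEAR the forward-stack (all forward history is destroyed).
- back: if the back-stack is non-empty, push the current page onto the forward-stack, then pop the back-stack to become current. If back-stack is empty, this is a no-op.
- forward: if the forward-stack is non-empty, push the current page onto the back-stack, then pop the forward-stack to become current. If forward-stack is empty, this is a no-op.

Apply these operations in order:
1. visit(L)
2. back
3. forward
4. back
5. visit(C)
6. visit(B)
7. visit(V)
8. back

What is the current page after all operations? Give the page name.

After 1 (visit(L)): cur=L back=1 fwd=0
After 2 (back): cur=HOME back=0 fwd=1
After 3 (forward): cur=L back=1 fwd=0
After 4 (back): cur=HOME back=0 fwd=1
After 5 (visit(C)): cur=C back=1 fwd=0
After 6 (visit(B)): cur=B back=2 fwd=0
After 7 (visit(V)): cur=V back=3 fwd=0
After 8 (back): cur=B back=2 fwd=1

Answer: B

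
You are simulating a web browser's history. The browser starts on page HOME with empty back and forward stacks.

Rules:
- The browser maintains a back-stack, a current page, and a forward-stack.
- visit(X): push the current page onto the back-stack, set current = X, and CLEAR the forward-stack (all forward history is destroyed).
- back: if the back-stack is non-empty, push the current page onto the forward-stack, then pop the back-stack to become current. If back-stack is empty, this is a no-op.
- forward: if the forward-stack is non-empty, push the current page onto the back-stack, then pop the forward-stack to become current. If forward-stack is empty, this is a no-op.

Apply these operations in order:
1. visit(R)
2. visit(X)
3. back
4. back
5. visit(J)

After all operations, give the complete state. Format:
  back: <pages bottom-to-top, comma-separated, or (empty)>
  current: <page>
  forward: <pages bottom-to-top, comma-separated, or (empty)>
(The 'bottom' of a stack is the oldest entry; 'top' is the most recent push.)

After 1 (visit(R)): cur=R back=1 fwd=0
After 2 (visit(X)): cur=X back=2 fwd=0
After 3 (back): cur=R back=1 fwd=1
After 4 (back): cur=HOME back=0 fwd=2
After 5 (visit(J)): cur=J back=1 fwd=0

Answer: back: HOME
current: J
forward: (empty)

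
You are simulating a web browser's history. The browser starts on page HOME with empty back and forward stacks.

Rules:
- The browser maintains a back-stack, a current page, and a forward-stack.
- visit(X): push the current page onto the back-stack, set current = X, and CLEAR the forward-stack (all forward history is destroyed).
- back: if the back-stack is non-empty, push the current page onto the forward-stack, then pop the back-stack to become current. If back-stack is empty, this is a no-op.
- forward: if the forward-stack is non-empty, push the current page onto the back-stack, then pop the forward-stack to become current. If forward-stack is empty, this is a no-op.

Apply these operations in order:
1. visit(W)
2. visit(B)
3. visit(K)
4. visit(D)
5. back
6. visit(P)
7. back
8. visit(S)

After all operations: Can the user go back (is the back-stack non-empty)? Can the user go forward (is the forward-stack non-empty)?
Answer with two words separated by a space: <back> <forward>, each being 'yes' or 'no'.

Answer: yes no

Derivation:
After 1 (visit(W)): cur=W back=1 fwd=0
After 2 (visit(B)): cur=B back=2 fwd=0
After 3 (visit(K)): cur=K back=3 fwd=0
After 4 (visit(D)): cur=D back=4 fwd=0
After 5 (back): cur=K back=3 fwd=1
After 6 (visit(P)): cur=P back=4 fwd=0
After 7 (back): cur=K back=3 fwd=1
After 8 (visit(S)): cur=S back=4 fwd=0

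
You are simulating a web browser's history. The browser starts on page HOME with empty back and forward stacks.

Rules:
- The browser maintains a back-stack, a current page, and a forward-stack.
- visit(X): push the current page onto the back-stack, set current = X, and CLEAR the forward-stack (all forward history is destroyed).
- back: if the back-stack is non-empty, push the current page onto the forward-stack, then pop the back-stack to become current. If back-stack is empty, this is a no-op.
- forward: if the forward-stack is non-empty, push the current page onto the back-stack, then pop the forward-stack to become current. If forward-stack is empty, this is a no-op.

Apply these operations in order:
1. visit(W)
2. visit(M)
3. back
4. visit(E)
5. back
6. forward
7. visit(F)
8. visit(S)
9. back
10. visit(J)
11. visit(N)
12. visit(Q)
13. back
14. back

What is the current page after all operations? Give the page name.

Answer: J

Derivation:
After 1 (visit(W)): cur=W back=1 fwd=0
After 2 (visit(M)): cur=M back=2 fwd=0
After 3 (back): cur=W back=1 fwd=1
After 4 (visit(E)): cur=E back=2 fwd=0
After 5 (back): cur=W back=1 fwd=1
After 6 (forward): cur=E back=2 fwd=0
After 7 (visit(F)): cur=F back=3 fwd=0
After 8 (visit(S)): cur=S back=4 fwd=0
After 9 (back): cur=F back=3 fwd=1
After 10 (visit(J)): cur=J back=4 fwd=0
After 11 (visit(N)): cur=N back=5 fwd=0
After 12 (visit(Q)): cur=Q back=6 fwd=0
After 13 (back): cur=N back=5 fwd=1
After 14 (back): cur=J back=4 fwd=2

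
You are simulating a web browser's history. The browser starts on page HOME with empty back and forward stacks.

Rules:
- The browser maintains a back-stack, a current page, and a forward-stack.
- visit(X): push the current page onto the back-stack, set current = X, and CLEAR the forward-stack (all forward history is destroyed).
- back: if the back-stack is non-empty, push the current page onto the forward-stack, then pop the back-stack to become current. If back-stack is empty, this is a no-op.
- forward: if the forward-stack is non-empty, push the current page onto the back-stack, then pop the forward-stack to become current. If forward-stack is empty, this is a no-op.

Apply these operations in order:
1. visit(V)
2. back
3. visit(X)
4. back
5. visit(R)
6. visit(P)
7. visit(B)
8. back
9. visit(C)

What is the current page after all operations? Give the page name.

Answer: C

Derivation:
After 1 (visit(V)): cur=V back=1 fwd=0
After 2 (back): cur=HOME back=0 fwd=1
After 3 (visit(X)): cur=X back=1 fwd=0
After 4 (back): cur=HOME back=0 fwd=1
After 5 (visit(R)): cur=R back=1 fwd=0
After 6 (visit(P)): cur=P back=2 fwd=0
After 7 (visit(B)): cur=B back=3 fwd=0
After 8 (back): cur=P back=2 fwd=1
After 9 (visit(C)): cur=C back=3 fwd=0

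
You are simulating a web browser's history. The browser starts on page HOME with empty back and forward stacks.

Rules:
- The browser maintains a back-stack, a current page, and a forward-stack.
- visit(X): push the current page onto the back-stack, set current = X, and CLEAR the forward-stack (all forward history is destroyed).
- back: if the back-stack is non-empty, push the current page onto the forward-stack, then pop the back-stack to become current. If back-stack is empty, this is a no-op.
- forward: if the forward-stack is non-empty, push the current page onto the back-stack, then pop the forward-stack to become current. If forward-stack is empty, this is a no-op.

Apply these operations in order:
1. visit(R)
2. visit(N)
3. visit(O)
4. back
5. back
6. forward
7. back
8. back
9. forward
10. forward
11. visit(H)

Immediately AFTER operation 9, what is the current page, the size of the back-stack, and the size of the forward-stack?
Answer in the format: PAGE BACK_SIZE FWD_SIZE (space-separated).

After 1 (visit(R)): cur=R back=1 fwd=0
After 2 (visit(N)): cur=N back=2 fwd=0
After 3 (visit(O)): cur=O back=3 fwd=0
After 4 (back): cur=N back=2 fwd=1
After 5 (back): cur=R back=1 fwd=2
After 6 (forward): cur=N back=2 fwd=1
After 7 (back): cur=R back=1 fwd=2
After 8 (back): cur=HOME back=0 fwd=3
After 9 (forward): cur=R back=1 fwd=2

R 1 2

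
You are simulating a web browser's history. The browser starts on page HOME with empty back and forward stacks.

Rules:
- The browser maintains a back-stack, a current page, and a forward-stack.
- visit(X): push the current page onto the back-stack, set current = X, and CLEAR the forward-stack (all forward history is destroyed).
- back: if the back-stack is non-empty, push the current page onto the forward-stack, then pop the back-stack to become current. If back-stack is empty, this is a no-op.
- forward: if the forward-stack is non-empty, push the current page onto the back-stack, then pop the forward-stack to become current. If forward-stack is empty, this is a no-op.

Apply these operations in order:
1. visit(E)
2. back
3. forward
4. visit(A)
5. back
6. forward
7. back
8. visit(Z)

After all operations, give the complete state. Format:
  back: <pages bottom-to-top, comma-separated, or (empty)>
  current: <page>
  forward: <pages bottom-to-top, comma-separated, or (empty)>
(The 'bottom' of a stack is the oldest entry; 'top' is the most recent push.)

After 1 (visit(E)): cur=E back=1 fwd=0
After 2 (back): cur=HOME back=0 fwd=1
After 3 (forward): cur=E back=1 fwd=0
After 4 (visit(A)): cur=A back=2 fwd=0
After 5 (back): cur=E back=1 fwd=1
After 6 (forward): cur=A back=2 fwd=0
After 7 (back): cur=E back=1 fwd=1
After 8 (visit(Z)): cur=Z back=2 fwd=0

Answer: back: HOME,E
current: Z
forward: (empty)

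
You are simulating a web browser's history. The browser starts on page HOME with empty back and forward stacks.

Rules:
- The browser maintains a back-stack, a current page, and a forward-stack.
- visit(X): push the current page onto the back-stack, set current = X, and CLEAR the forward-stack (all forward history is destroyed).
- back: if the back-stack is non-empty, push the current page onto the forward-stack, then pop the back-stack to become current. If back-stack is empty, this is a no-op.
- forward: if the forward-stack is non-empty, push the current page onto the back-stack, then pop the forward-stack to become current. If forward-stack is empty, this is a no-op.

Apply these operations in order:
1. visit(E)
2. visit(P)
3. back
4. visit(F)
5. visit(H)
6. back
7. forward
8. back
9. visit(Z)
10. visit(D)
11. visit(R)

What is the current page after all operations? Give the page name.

After 1 (visit(E)): cur=E back=1 fwd=0
After 2 (visit(P)): cur=P back=2 fwd=0
After 3 (back): cur=E back=1 fwd=1
After 4 (visit(F)): cur=F back=2 fwd=0
After 5 (visit(H)): cur=H back=3 fwd=0
After 6 (back): cur=F back=2 fwd=1
After 7 (forward): cur=H back=3 fwd=0
After 8 (back): cur=F back=2 fwd=1
After 9 (visit(Z)): cur=Z back=3 fwd=0
After 10 (visit(D)): cur=D back=4 fwd=0
After 11 (visit(R)): cur=R back=5 fwd=0

Answer: R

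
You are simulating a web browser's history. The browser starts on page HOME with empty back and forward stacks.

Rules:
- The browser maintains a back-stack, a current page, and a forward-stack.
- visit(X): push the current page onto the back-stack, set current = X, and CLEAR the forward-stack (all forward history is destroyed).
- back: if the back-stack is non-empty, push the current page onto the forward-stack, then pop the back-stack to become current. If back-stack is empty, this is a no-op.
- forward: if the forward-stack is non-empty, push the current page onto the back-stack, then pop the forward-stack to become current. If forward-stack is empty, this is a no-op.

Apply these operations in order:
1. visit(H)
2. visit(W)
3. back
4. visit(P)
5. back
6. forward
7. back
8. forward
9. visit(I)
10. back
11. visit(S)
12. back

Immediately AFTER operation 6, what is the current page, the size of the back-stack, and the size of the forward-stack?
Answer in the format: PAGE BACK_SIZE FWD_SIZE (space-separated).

After 1 (visit(H)): cur=H back=1 fwd=0
After 2 (visit(W)): cur=W back=2 fwd=0
After 3 (back): cur=H back=1 fwd=1
After 4 (visit(P)): cur=P back=2 fwd=0
After 5 (back): cur=H back=1 fwd=1
After 6 (forward): cur=P back=2 fwd=0

P 2 0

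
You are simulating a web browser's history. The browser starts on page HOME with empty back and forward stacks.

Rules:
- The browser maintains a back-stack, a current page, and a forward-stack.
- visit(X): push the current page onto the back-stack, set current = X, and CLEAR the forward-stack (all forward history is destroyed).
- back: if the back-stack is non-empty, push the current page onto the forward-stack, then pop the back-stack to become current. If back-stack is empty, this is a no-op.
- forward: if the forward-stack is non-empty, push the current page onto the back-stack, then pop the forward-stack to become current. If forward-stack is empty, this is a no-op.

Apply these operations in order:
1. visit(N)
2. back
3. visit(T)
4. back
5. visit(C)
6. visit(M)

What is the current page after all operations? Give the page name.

After 1 (visit(N)): cur=N back=1 fwd=0
After 2 (back): cur=HOME back=0 fwd=1
After 3 (visit(T)): cur=T back=1 fwd=0
After 4 (back): cur=HOME back=0 fwd=1
After 5 (visit(C)): cur=C back=1 fwd=0
After 6 (visit(M)): cur=M back=2 fwd=0

Answer: M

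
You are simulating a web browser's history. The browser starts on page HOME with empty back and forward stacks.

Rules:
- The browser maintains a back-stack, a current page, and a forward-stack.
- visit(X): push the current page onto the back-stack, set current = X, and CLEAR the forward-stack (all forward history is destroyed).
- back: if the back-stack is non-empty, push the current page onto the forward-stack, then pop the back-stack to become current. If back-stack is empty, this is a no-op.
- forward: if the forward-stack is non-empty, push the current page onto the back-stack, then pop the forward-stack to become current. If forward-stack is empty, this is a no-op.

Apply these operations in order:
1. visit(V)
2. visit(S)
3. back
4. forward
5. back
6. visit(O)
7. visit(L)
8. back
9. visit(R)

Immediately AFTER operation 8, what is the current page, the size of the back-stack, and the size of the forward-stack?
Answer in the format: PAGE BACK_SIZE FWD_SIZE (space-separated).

After 1 (visit(V)): cur=V back=1 fwd=0
After 2 (visit(S)): cur=S back=2 fwd=0
After 3 (back): cur=V back=1 fwd=1
After 4 (forward): cur=S back=2 fwd=0
After 5 (back): cur=V back=1 fwd=1
After 6 (visit(O)): cur=O back=2 fwd=0
After 7 (visit(L)): cur=L back=3 fwd=0
After 8 (back): cur=O back=2 fwd=1

O 2 1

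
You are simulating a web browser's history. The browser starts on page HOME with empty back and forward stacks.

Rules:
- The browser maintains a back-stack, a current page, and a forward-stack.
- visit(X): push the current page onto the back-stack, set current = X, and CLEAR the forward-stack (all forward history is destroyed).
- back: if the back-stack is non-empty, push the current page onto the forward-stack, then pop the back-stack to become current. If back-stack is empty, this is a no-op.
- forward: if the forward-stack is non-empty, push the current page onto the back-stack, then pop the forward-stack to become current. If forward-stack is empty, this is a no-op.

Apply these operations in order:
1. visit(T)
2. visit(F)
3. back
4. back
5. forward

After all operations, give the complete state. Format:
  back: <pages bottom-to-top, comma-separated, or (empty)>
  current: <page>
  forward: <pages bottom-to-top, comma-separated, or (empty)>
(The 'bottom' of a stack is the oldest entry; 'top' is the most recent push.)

Answer: back: HOME
current: T
forward: F

Derivation:
After 1 (visit(T)): cur=T back=1 fwd=0
After 2 (visit(F)): cur=F back=2 fwd=0
After 3 (back): cur=T back=1 fwd=1
After 4 (back): cur=HOME back=0 fwd=2
After 5 (forward): cur=T back=1 fwd=1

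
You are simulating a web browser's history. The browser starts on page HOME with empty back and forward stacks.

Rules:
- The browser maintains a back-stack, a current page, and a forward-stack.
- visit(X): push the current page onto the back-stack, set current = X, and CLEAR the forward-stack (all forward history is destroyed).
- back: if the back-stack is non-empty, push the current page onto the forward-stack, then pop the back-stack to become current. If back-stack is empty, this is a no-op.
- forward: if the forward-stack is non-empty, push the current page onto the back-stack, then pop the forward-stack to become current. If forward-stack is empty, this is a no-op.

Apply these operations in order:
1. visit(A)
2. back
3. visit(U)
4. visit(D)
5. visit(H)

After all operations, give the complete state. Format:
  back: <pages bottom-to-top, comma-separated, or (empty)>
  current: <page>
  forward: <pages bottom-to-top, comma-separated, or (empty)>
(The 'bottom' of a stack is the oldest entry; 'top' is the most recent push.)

Answer: back: HOME,U,D
current: H
forward: (empty)

Derivation:
After 1 (visit(A)): cur=A back=1 fwd=0
After 2 (back): cur=HOME back=0 fwd=1
After 3 (visit(U)): cur=U back=1 fwd=0
After 4 (visit(D)): cur=D back=2 fwd=0
After 5 (visit(H)): cur=H back=3 fwd=0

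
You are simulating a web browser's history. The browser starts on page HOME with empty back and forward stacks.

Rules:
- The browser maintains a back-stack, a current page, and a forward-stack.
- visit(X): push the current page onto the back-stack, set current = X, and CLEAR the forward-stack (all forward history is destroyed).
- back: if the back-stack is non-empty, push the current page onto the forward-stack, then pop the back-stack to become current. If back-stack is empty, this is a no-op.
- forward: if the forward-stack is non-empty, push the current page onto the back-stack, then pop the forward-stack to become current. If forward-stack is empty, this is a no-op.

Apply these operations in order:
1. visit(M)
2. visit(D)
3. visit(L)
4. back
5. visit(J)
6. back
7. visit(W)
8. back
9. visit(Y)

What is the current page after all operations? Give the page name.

Answer: Y

Derivation:
After 1 (visit(M)): cur=M back=1 fwd=0
After 2 (visit(D)): cur=D back=2 fwd=0
After 3 (visit(L)): cur=L back=3 fwd=0
After 4 (back): cur=D back=2 fwd=1
After 5 (visit(J)): cur=J back=3 fwd=0
After 6 (back): cur=D back=2 fwd=1
After 7 (visit(W)): cur=W back=3 fwd=0
After 8 (back): cur=D back=2 fwd=1
After 9 (visit(Y)): cur=Y back=3 fwd=0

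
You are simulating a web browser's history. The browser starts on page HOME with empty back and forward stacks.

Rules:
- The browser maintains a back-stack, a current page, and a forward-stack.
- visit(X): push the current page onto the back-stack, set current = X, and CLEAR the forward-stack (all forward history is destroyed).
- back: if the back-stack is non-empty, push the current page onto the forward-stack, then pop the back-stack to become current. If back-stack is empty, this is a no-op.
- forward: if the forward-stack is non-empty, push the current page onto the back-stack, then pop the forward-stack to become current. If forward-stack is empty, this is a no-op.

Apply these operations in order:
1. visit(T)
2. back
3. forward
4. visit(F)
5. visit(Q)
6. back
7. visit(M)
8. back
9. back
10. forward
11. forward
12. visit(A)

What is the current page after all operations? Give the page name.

Answer: A

Derivation:
After 1 (visit(T)): cur=T back=1 fwd=0
After 2 (back): cur=HOME back=0 fwd=1
After 3 (forward): cur=T back=1 fwd=0
After 4 (visit(F)): cur=F back=2 fwd=0
After 5 (visit(Q)): cur=Q back=3 fwd=0
After 6 (back): cur=F back=2 fwd=1
After 7 (visit(M)): cur=M back=3 fwd=0
After 8 (back): cur=F back=2 fwd=1
After 9 (back): cur=T back=1 fwd=2
After 10 (forward): cur=F back=2 fwd=1
After 11 (forward): cur=M back=3 fwd=0
After 12 (visit(A)): cur=A back=4 fwd=0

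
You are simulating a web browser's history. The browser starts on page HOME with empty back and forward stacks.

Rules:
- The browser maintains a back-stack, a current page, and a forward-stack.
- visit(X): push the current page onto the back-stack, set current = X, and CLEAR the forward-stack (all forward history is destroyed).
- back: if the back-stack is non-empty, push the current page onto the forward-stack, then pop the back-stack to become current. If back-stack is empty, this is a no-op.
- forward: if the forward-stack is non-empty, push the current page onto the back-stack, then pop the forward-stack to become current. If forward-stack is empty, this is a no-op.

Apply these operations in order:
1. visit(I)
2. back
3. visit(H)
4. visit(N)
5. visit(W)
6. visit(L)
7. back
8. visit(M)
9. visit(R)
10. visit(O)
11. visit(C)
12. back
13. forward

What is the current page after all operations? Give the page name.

After 1 (visit(I)): cur=I back=1 fwd=0
After 2 (back): cur=HOME back=0 fwd=1
After 3 (visit(H)): cur=H back=1 fwd=0
After 4 (visit(N)): cur=N back=2 fwd=0
After 5 (visit(W)): cur=W back=3 fwd=0
After 6 (visit(L)): cur=L back=4 fwd=0
After 7 (back): cur=W back=3 fwd=1
After 8 (visit(M)): cur=M back=4 fwd=0
After 9 (visit(R)): cur=R back=5 fwd=0
After 10 (visit(O)): cur=O back=6 fwd=0
After 11 (visit(C)): cur=C back=7 fwd=0
After 12 (back): cur=O back=6 fwd=1
After 13 (forward): cur=C back=7 fwd=0

Answer: C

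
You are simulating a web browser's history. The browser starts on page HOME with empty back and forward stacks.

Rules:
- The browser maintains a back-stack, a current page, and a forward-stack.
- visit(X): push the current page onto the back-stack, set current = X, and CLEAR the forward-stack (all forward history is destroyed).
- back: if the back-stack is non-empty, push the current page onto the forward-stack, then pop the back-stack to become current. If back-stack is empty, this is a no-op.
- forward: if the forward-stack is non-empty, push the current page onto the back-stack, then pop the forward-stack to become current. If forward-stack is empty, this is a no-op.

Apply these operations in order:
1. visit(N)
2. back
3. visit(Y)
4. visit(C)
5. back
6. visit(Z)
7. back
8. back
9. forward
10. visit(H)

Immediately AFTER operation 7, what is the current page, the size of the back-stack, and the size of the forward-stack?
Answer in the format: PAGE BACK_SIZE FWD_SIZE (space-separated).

After 1 (visit(N)): cur=N back=1 fwd=0
After 2 (back): cur=HOME back=0 fwd=1
After 3 (visit(Y)): cur=Y back=1 fwd=0
After 4 (visit(C)): cur=C back=2 fwd=0
After 5 (back): cur=Y back=1 fwd=1
After 6 (visit(Z)): cur=Z back=2 fwd=0
After 7 (back): cur=Y back=1 fwd=1

Y 1 1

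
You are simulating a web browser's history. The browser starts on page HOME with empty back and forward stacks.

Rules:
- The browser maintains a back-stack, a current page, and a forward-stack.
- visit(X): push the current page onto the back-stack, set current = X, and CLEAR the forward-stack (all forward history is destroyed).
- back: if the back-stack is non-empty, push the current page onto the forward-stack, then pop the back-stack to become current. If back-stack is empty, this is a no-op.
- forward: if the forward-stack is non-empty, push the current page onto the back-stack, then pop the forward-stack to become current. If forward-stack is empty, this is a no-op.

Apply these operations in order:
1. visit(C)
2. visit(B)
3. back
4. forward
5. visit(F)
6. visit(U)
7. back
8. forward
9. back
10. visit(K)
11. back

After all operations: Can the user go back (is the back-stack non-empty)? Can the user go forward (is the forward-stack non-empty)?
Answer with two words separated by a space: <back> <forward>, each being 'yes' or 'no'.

After 1 (visit(C)): cur=C back=1 fwd=0
After 2 (visit(B)): cur=B back=2 fwd=0
After 3 (back): cur=C back=1 fwd=1
After 4 (forward): cur=B back=2 fwd=0
After 5 (visit(F)): cur=F back=3 fwd=0
After 6 (visit(U)): cur=U back=4 fwd=0
After 7 (back): cur=F back=3 fwd=1
After 8 (forward): cur=U back=4 fwd=0
After 9 (back): cur=F back=3 fwd=1
After 10 (visit(K)): cur=K back=4 fwd=0
After 11 (back): cur=F back=3 fwd=1

Answer: yes yes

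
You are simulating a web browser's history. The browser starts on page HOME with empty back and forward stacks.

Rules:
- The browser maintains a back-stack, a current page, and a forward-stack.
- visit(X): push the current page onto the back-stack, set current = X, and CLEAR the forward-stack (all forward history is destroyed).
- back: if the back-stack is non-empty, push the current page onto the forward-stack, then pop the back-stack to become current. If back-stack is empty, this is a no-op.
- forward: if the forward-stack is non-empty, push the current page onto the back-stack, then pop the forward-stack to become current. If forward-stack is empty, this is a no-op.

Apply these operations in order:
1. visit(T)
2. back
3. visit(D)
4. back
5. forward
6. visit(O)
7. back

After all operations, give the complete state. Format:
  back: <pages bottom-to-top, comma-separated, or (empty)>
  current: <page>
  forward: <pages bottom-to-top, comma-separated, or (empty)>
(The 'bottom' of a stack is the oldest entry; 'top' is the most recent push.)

Answer: back: HOME
current: D
forward: O

Derivation:
After 1 (visit(T)): cur=T back=1 fwd=0
After 2 (back): cur=HOME back=0 fwd=1
After 3 (visit(D)): cur=D back=1 fwd=0
After 4 (back): cur=HOME back=0 fwd=1
After 5 (forward): cur=D back=1 fwd=0
After 6 (visit(O)): cur=O back=2 fwd=0
After 7 (back): cur=D back=1 fwd=1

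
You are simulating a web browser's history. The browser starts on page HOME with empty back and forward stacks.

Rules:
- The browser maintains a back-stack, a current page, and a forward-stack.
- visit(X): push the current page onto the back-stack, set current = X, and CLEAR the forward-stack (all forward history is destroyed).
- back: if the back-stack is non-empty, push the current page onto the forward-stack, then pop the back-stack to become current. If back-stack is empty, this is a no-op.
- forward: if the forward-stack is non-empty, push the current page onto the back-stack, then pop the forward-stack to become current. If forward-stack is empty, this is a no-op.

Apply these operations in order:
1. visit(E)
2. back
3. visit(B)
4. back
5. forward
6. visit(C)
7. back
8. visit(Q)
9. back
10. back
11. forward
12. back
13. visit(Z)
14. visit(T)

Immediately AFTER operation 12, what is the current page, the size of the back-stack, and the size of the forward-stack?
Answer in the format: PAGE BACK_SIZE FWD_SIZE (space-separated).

After 1 (visit(E)): cur=E back=1 fwd=0
After 2 (back): cur=HOME back=0 fwd=1
After 3 (visit(B)): cur=B back=1 fwd=0
After 4 (back): cur=HOME back=0 fwd=1
After 5 (forward): cur=B back=1 fwd=0
After 6 (visit(C)): cur=C back=2 fwd=0
After 7 (back): cur=B back=1 fwd=1
After 8 (visit(Q)): cur=Q back=2 fwd=0
After 9 (back): cur=B back=1 fwd=1
After 10 (back): cur=HOME back=0 fwd=2
After 11 (forward): cur=B back=1 fwd=1
After 12 (back): cur=HOME back=0 fwd=2

HOME 0 2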